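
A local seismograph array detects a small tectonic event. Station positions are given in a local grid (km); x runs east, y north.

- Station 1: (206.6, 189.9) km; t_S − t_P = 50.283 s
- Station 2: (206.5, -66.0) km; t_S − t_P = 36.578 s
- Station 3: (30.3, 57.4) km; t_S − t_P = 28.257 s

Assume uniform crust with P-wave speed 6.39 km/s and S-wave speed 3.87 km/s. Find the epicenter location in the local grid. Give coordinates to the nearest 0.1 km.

(-139.4, -161.9)

Distance from S−P lag: d = Δt · v_P v_S / (v_P − v_S) = Δt · (6.39·3.87)/(6.39−3.87) ≈ 9.8132·Δt.
So d_Station 1 = 493.44, d_Station 2 = 358.95, d_Station 3 = 277.29 km.
Circle about each station: (x − 206.6)² + (y − 189.9)² = 493.44²; (x − 206.5)² + (y + 66.0)² = 358.95²; (x − 30.3)² + (y − 57.4)² = 277.29².
Subtracting the Station 1 equation from the Station 2 and Station 3 equations removes the quadratic terms:
-0.2 x − 511.8 y = 82890.61
-352.6 x − 265.0 y = 92060.57
Solving the 2×2 system: x ≈ -139.4, y ≈ -161.9 km.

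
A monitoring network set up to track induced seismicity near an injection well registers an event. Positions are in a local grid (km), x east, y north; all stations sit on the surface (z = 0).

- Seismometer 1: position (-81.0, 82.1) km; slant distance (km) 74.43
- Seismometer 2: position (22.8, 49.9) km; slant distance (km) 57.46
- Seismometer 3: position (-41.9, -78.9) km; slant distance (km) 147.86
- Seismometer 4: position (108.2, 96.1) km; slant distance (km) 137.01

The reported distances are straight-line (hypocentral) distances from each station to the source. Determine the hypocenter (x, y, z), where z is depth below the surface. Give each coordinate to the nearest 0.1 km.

Each station gives a sphere (x−x_i)² + (y−y_i)² + z² = d_i² (stations at z=0).
Subtracting the Seismometer 1 sphere from Seismometer 2 and Seismometer 3: z² cancels, leaving linear equations in x and y:
207.6 x − 64.4 y = -8053.39
78.2 x − 322.0 y = -21643.34
Solving: x ≈ -19.404, y ≈ 62.503 km (keep extra digits for the depth step; rounded: -19.4, 62.5).
Then from the Seismometer 1 sphere: z² = 74.43² − (x + 81.0)² − (y − 82.1)² with x = -19.404, y = 62.503, so z ≈ 36.901 ≈ 36.9 km.
Check against Seismometer 4 (with the unrounded solution): distance 137.01 ≈ 137.01 km. ✓

x ≈ -19.4 km, y ≈ 62.5 km, depth ≈ 36.9 km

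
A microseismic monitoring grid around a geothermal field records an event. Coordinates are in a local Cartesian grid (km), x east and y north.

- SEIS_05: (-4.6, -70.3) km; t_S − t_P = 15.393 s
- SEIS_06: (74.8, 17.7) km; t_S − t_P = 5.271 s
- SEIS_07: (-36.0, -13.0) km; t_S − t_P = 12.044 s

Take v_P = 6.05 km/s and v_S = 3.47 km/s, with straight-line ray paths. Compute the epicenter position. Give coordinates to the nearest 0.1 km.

Distance from S−P lag: d = Δt · v_P v_S / (v_P − v_S) = Δt · (6.05·3.47)/(6.05−3.47) ≈ 8.1370·Δt.
So d_SEIS_05 = 125.25, d_SEIS_06 = 42.89, d_SEIS_07 = 98.00 km.
Circle about each station: (x + 4.6)² + (y + 70.3)² = 125.25²; (x − 74.8)² + (y − 17.7)² = 42.89²; (x + 36.0)² + (y + 13.0)² = 98.00².
Subtracting pairs of circle equations eliminates x²+y² and gives linear equations (the radical axes):
158.8 x + 176.0 y = 14793.09
-62.8 x + 114.6 y = 2585.31
Solving the 2×2 system: x ≈ 42.4, y ≈ 45.8 km.

x ≈ 42.4 km, y ≈ 45.8 km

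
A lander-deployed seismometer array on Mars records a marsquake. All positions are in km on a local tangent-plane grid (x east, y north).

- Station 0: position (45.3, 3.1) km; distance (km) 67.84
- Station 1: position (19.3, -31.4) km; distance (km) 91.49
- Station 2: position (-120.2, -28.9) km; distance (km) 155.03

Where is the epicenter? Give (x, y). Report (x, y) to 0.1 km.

Circle about each station: (x − 45.3)² + (y − 3.1)² = 67.84²; (x − 19.3)² + (y + 31.4)² = 91.49²; (x + 120.2)² + (y + 28.9)² = 155.03².
Subtracting the Station 0 equation from the Station 1 and Station 2 equations removes the quadratic terms:
-52.0 x − 69.0 y = -4471.40
-331.0 x − 64.0 y = -6210.49
Solving the 2×2 system: x ≈ 7.3, y ≈ 59.3 km.
Check against Station 0 (with the unrounded x, y): √((x − 45.3)²+(y − 3.1)²) = 67.85 ≈ 67.84 km. ✓

7.3 km east, 59.3 km north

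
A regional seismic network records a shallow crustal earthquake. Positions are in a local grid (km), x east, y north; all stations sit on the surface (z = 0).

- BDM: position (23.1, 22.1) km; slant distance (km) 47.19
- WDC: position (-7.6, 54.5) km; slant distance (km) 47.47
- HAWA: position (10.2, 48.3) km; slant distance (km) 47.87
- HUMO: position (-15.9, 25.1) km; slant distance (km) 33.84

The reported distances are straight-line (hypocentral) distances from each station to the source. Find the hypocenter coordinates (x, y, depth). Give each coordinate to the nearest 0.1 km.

Each station gives a sphere (x−x_i)² + (y−y_i)² + z² = d_i² (stations at z=0).
Subtracting the BDM sphere from WDC and HAWA: z² cancels, leaving linear equations in x and y:
-61.4 x + 64.8 y = 1979.49
-25.8 x + 52.4 y = 1350.27
Solving: x ≈ -10.500, y ≈ 20.599 km (keep extra digits for the depth step; rounded: -10.5, 20.6).
Then from the BDM sphere: z² = 47.19² − (x − 23.1)² − (y − 22.1)² with x = -10.500, y = 20.599, so z ≈ 33.101 ≈ 33.1 km.

x ≈ -10.5 km, y ≈ 20.6 km, depth ≈ 33.1 km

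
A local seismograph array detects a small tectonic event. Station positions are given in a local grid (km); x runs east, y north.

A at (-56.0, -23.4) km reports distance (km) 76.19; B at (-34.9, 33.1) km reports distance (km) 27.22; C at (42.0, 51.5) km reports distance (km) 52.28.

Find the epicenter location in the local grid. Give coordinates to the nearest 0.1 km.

Circle about each station: (x + 56.0)² + (y + 23.4)² = 76.19²; (x + 34.9)² + (y − 33.1)² = 27.22²; (x − 42.0)² + (y − 51.5)² = 52.28².
Subtracting pairs of circle equations eliminates x²+y² and gives linear equations (the radical axes):
42.2 x + 113.0 y = 3694.05
196.0 x + 149.8 y = 3804.41
Solving the 2×2 system: x ≈ -7.8, y ≈ 35.6 km.

-7.8 km east, 35.6 km north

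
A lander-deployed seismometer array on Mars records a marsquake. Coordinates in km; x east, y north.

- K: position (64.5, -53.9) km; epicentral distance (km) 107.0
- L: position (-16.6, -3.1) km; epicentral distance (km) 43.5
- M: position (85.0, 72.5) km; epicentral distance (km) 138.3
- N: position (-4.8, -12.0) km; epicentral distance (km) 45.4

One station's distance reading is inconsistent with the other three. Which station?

M

Solve using three stations at a time. Using K, L, N (subtract circle equations pairwise → linear system) gives (x, y) ≈ (-41.4, -38.8).
Distances from that point to each station vs reported:
  K: calculated 107.0 vs reported 107.0 → residual 0.0 km
  L: calculated 43.4 vs reported 43.5 → residual 0.1 km
  M: calculated 168.4 vs reported 138.3 → residual 30.1 km
  N: calculated 45.3 vs reported 45.4 → residual 0.1 km
K, L, N are mutually consistent (residuals ≈ 0); M is off by 30.1 km.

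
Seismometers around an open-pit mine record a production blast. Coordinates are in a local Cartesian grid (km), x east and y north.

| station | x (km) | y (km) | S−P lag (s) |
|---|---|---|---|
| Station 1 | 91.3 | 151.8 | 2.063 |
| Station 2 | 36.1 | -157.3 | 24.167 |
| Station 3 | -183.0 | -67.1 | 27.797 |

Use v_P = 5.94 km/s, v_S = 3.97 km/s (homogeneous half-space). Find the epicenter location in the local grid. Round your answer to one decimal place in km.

x ≈ 86.9 km, y ≈ 127.5 km

Distance from S−P lag: d = Δt · v_P v_S / (v_P − v_S) = Δt · (5.94·3.97)/(5.94−3.97) ≈ 11.9705·Δt.
So d_Station 1 = 24.70, d_Station 2 = 289.29, d_Station 3 = 332.74 km.
Circle about each station: (x − 91.3)² + (y − 151.8)² = 24.70²; (x − 36.1)² + (y + 157.3)² = 289.29²; (x + 183.0)² + (y + 67.1)² = 332.74².
Subtracting the Station 1 equation from the Station 2 and Station 3 equations removes the quadratic terms:
-110.4 x − 618.2 y = -88411.04
-548.6 x − 437.8 y = -103493.34
Solving the 2×2 system: x ≈ 86.9, y ≈ 127.5 km.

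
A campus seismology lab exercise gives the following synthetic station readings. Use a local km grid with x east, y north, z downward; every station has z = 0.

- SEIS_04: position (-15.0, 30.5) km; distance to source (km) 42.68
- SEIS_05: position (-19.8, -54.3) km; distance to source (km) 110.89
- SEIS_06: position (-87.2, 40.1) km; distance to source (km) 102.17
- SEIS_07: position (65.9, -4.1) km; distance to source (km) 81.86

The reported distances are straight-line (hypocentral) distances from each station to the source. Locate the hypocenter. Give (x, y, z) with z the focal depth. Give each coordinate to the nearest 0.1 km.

Each station gives a sphere (x−x_i)² + (y−y_i)² + z² = d_i² (stations at z=0).
Subtracting the SEIS_04 sphere from SEIS_05 and SEIS_06: z² cancels, leaving linear equations in x and y:
-9.6 x − 169.6 y = -8289.73
-144.4 x + 19.2 y = -560.53
Solving: x ≈ 10.303, y ≈ 48.295 km (keep extra digits for the depth step; rounded: 10.3, 48.3).
Then from the SEIS_04 sphere: z² = 42.68² − (x + 15.0)² − (y − 30.5)² with x = 10.303, y = 48.295, so z ≈ 29.405 ≈ 29.4 km.

(10.3, 48.3, 29.4)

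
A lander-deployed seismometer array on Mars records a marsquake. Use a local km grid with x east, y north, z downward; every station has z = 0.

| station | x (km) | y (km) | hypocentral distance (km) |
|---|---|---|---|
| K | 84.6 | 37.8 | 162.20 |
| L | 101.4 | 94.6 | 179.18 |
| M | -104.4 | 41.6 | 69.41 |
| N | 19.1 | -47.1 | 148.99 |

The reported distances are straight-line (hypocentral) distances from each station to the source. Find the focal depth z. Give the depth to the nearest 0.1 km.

54.2 km

Each station gives a sphere (x−x_i)² + (y−y_i)² + z² = d_i² (stations at z=0).
Subtracting the K sphere from L and M: z² cancels, leaving linear equations in x and y:
33.6 x + 113.6 y = 4848.49
-378.0 x + 7.6 y = 25535.01
Solving: x ≈ -66.301, y ≈ 62.290 km (keep extra digits for the depth step; rounded: -66.3, 62.3).
Then from the K sphere: z² = 162.20² − (x − 84.6)² − (y − 37.8)² with x = -66.301, y = 62.290, so z ≈ 54.203 ≈ 54.2 km.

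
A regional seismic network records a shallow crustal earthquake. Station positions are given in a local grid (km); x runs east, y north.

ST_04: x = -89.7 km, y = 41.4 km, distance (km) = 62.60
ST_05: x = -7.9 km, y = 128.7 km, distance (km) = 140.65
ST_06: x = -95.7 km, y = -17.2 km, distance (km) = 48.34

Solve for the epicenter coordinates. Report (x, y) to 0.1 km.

Circle about each station: (x + 89.7)² + (y − 41.4)² = 62.60²; (x + 7.9)² + (y − 128.7)² = 140.65²; (x + 95.7)² + (y + 17.2)² = 48.34².
Subtracting pairs of circle equations eliminates x²+y² and gives linear equations (the radical axes):
163.6 x + 174.6 y = -8997.61
-12.0 x − 117.2 y = 1276.28
Solving the 2×2 system: x ≈ -48.7, y ≈ -5.9 km.

x ≈ -48.7 km, y ≈ -5.9 km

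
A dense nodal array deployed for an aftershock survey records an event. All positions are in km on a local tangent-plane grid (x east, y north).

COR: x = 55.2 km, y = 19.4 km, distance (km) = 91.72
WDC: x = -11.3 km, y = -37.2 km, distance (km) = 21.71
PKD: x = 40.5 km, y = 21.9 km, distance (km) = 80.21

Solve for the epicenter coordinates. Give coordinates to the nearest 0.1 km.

x ≈ -26.7 km, y ≈ -21.9 km

Circle about each station: (x − 55.2)² + (y − 19.4)² = 91.72²; (x + 11.3)² + (y + 37.2)² = 21.71²; (x − 40.5)² + (y − 21.9)² = 80.21².
Subtracting the COR equation from the WDC and PKD equations removes the quadratic terms:
-133.0 x − 113.2 y = 6029.36
-29.4 x + 5.0 y = 675.37
Solving the 2×2 system: x ≈ -26.7, y ≈ -21.9 km.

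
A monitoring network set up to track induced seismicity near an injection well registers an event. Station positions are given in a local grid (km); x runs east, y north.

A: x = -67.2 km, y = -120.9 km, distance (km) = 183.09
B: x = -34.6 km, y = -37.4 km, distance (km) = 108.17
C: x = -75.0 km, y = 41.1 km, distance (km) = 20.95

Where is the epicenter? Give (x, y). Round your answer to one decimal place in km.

Circle about each station: (x + 67.2)² + (y + 120.9)² = 183.09²; (x + 34.6)² + (y + 37.4)² = 108.17²; (x + 75.0)² + (y − 41.1)² = 20.95².
Subtracting the A equation from the B and C equations removes the quadratic terms:
65.2 x + 167.0 y = 5284.47
-15.6 x + 324.0 y = 21264.61
Solving the 2×2 system: x ≈ -77.5, y ≈ 61.9 km.

-77.5 km east, 61.9 km north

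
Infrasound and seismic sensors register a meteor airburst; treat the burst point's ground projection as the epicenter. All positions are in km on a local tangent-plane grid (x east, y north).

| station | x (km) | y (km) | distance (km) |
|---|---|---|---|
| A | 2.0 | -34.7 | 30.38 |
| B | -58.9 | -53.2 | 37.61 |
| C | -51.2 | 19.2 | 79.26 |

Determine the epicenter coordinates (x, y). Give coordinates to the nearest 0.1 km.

Circle about each station: (x − 2.0)² + (y + 34.7)² = 30.38²; (x + 58.9)² + (y + 53.2)² = 37.61²; (x + 51.2)² + (y − 19.2)² = 79.26².
Subtracting the A equation from the B and C equations removes the quadratic terms:
-121.8 x − 37.0 y = 4599.79
-106.4 x + 107.8 y = -3577.21
Solving the 2×2 system: x ≈ -21.3, y ≈ -54.2 km.

(-21.3, -54.2)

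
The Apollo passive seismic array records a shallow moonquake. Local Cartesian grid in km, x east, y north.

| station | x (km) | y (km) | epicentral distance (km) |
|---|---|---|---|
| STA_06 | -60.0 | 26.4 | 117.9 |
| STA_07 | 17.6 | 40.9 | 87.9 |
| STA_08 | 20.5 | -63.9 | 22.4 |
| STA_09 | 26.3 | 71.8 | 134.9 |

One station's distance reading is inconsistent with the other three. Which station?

STA_09

Solve using three stations at a time. Using STA_06, STA_07, STA_08 (subtract circle equations pairwise → linear system) gives (x, y) ≈ (33.4, -45.6).
Distances from that point to each station vs reported:
  STA_06: calculated 117.9 vs reported 117.9 → residual 0.0 km
  STA_07: calculated 87.9 vs reported 87.9 → residual 0.0 km
  STA_08: calculated 22.4 vs reported 22.4 → residual 0.0 km
  STA_09: calculated 117.6 vs reported 134.9 → residual 17.3 km
STA_06, STA_07, STA_08 are mutually consistent (residuals ≈ 0); STA_09 is off by 17.3 km.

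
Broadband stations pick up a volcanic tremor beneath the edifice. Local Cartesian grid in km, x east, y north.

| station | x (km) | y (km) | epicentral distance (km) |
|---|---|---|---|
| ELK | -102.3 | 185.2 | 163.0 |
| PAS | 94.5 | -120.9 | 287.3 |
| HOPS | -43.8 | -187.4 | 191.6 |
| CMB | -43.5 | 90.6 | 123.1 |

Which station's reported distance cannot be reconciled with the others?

Solve using three stations at a time. Using ELK, PAS, CMB (subtract circle equations pairwise → linear system) gives (x, y) ≈ (-150.2, 29.5).
Distances from that point to each station vs reported:
  ELK: calculated 162.9 vs reported 163.0 → residual 0.1 km
  PAS: calculated 287.2 vs reported 287.3 → residual 0.1 km
  HOPS: calculated 241.6 vs reported 191.6 → residual 50.0 km
  CMB: calculated 122.9 vs reported 123.1 → residual 0.2 km
ELK, PAS, CMB are mutually consistent (residuals ≈ 0); HOPS is off by 50.0 km.

HOPS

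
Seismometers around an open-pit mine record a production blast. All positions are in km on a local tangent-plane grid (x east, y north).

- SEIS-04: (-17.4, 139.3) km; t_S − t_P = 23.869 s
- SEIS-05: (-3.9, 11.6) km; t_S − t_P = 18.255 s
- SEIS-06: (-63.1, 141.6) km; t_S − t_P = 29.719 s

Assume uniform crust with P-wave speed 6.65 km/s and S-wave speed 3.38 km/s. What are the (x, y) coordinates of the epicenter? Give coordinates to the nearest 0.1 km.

Distance from S−P lag: d = Δt · v_P v_S / (v_P − v_S) = Δt · (6.65·3.38)/(6.65−3.38) ≈ 6.8737·Δt.
So d_SEIS-04 = 164.07, d_SEIS-05 = 125.48, d_SEIS-06 = 204.28 km.
Circle about each station: (x + 17.4)² + (y − 139.3)² = 164.07²; (x + 3.9)² + (y − 11.6)² = 125.48²; (x + 63.1)² + (y − 141.6)² = 204.28².
Subtracting the SEIS-04 equation from the SEIS-05 and SEIS-06 equations removes the quadratic terms:
27.0 x − 255.4 y = -8383.75
-91.4 x + 4.6 y = -10486.43
Solving the 2×2 system: x ≈ 117.0, y ≈ 45.2 km.
Check against SEIS-04 (with the unrounded x, y): √((x + 17.4)²+(y − 139.3)²) = 164.07 ≈ 164.07 km. ✓

x ≈ 117.0 km, y ≈ 45.2 km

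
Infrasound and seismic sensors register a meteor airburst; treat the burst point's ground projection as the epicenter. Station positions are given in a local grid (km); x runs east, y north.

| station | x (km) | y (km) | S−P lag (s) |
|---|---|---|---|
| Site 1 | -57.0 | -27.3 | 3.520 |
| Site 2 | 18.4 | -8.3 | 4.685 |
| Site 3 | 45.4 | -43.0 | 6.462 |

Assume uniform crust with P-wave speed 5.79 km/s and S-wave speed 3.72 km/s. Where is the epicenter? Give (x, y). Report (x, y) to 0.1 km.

(-21.5, -36.3)

Distance from S−P lag: d = Δt · v_P v_S / (v_P − v_S) = Δt · (5.79·3.72)/(5.79−3.72) ≈ 10.4052·Δt.
So d_Site 1 = 36.63, d_Site 2 = 48.75, d_Site 3 = 67.24 km.
Circle about each station: (x + 57.0)² + (y + 27.3)² = 36.63²; (x − 18.4)² + (y + 8.3)² = 48.75²; (x − 45.4)² + (y + 43.0)² = 67.24².
Subtracting pairs of circle equations eliminates x²+y² and gives linear equations (the radical axes):
150.8 x + 38.0 y = -4621.65
204.8 x − 31.4 y = -3263.59
Solving the 2×2 system: x ≈ -21.5, y ≈ -36.3 km.
Check against Site 1 (with the unrounded x, y): √((x + 57.0)²+(y + 27.3)²) = 36.62 ≈ 36.63 km. ✓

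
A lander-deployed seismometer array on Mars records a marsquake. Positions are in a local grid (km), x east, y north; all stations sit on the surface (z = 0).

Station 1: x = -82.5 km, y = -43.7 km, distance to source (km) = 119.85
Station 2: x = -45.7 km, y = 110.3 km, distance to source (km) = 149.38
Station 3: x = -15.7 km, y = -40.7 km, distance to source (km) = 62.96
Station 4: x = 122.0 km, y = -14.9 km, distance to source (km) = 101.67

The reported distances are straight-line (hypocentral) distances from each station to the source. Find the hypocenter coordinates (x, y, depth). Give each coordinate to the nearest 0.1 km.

(27.5, -14.4, 37.5)

Each station gives a sphere (x−x_i)² + (y−y_i)² + z² = d_i² (stations at z=0).
Subtracting the Station 1 sphere from Station 2 and Station 3: z² cancels, leaving linear equations in x and y:
73.6 x + 308.0 y = -2411.72
133.6 x + 6.0 y = 3587.10
Solving: x ≈ 27.496, y ≈ -14.401 km (keep extra digits for the depth step; rounded: 27.5, -14.4).
Then from the Station 1 sphere: z² = 119.85² − (x + 82.5)² − (y + 43.7)² with x = 27.496, y = -14.401, so z ≈ 37.503 ≈ 37.5 km.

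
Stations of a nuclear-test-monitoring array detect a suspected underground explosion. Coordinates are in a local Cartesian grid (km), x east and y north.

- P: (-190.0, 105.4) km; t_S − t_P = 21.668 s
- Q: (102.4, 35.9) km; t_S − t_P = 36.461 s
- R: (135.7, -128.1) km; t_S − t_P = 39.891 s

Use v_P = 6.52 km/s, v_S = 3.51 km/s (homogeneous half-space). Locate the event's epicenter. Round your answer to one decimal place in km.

Distance from S−P lag: d = Δt · v_P v_S / (v_P − v_S) = Δt · (6.52·3.51)/(6.52−3.51) ≈ 7.6031·Δt.
So d_P = 164.74, d_Q = 277.22, d_R = 303.29 km.
Circle about each station: (x + 190.0)² + (y − 105.4)² = 164.74²; (x − 102.4)² + (y − 35.9)² = 277.22²; (x − 135.7)² + (y + 128.1)² = 303.29².
Subtracting the P equation from the Q and R equations removes the quadratic terms:
584.8 x − 139.0 y = -85146.25
651.4 x − 467.0 y = -77230.62
Solving the 2×2 system: x ≈ -159.0, y ≈ -56.4 km.
Check against P (with the unrounded x, y): √((x + 190.0)²+(y − 105.4)²) = 164.76 ≈ 164.74 km. ✓

(-159.0, -56.4)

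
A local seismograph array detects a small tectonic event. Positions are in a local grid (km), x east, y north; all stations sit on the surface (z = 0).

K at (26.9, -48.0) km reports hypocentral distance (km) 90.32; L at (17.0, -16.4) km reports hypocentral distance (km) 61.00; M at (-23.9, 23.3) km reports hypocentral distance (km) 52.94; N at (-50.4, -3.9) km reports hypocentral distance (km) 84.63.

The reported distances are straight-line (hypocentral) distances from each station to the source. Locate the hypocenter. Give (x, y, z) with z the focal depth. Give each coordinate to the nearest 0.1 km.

x ≈ 17.5 km, y ≈ 36.6 km, depth ≈ 30.2 km

Each station gives a sphere (x−x_i)² + (y−y_i)² + z² = d_i² (stations at z=0).
Subtracting the K sphere from L and M: z² cancels, leaving linear equations in x and y:
-19.8 x + 63.2 y = 1967.05
-101.6 x + 142.6 y = 3441.55
Solving: x ≈ 17.510, y ≈ 36.610 km (keep extra digits for the depth step; rounded: 17.5, 36.6).
Then from the K sphere: z² = 90.32² − (x − 26.9)² − (y + 48.0)² with x = 17.510, y = 36.610, so z ≈ 30.177 ≈ 30.2 km.
Check against N (with the unrounded solution): distance 84.64 ≈ 84.63 km. ✓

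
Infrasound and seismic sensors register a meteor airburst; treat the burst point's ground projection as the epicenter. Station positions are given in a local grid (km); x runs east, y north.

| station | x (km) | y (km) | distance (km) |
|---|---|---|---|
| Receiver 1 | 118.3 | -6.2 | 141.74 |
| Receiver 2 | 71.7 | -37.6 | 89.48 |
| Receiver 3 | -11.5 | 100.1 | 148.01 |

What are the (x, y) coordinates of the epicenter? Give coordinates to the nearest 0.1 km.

x ≈ -17.2 km, y ≈ -47.8 km

Circle about each station: (x − 118.3)² + (y + 6.2)² = 141.74²; (x − 71.7)² + (y + 37.6)² = 89.48²; (x + 11.5)² + (y − 100.1)² = 148.01².
Subtracting pairs of circle equations eliminates x²+y² and gives linear equations (the radical axes):
-93.2 x − 62.8 y = 4604.88
-259.6 x + 212.6 y = -5697.80
Solving the 2×2 system: x ≈ -17.2, y ≈ -47.8 km.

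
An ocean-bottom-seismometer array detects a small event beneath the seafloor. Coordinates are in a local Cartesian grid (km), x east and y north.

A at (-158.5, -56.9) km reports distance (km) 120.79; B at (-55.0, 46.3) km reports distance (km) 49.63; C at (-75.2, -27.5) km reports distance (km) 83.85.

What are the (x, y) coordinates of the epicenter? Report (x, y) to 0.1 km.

Circle about each station: (x + 158.5)² + (y + 56.9)² = 120.79²; (x + 55.0)² + (y − 46.3)² = 49.63²; (x + 75.2)² + (y + 27.5)² = 83.85².
Subtracting the A equation from the B and C equations removes the quadratic terms:
207.0 x + 206.4 y = -11064.08
166.6 x + 58.8 y = -14389.17
Solving the 2×2 system: x ≈ -104.4, y ≈ 51.1 km.

-104.4 km east, 51.1 km north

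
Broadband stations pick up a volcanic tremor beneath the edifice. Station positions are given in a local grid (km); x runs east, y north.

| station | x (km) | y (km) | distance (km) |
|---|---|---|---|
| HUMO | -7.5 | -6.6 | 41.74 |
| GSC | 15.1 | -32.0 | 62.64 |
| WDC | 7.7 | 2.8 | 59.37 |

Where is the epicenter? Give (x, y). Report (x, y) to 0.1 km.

x ≈ -46.6 km, y ≈ -21.2 km

Circle about each station: (x + 7.5)² + (y + 6.6)² = 41.74²; (x − 15.1)² + (y + 32.0)² = 62.64²; (x − 7.7)² + (y − 2.8)² = 59.37².
Subtracting the HUMO equation from the GSC and WDC equations removes the quadratic terms:
45.2 x − 50.8 y = -1029.34
30.4 x + 18.8 y = -1815.25
Solving the 2×2 system: x ≈ -46.6, y ≈ -21.2 km.
Check against HUMO (with the unrounded x, y): √((x + 7.5)²+(y + 6.6)²) = 41.74 ≈ 41.74 km. ✓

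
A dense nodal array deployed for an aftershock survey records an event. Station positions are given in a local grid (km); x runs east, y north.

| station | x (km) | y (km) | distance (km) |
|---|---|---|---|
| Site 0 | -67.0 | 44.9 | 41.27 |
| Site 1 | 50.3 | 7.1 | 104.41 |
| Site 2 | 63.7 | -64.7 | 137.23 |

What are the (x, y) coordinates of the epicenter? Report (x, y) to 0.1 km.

Circle about each station: (x + 67.0)² + (y − 44.9)² = 41.27²; (x − 50.3)² + (y − 7.1)² = 104.41²; (x − 63.7)² + (y + 64.7)² = 137.23².
Subtracting the Site 0 equation from the Site 1 and Site 2 equations removes the quadratic terms:
234.6 x − 75.6 y = -13122.75
261.4 x − 219.2 y = -15390.09
Solving the 2×2 system: x ≈ -54.1, y ≈ 5.7 km.

x ≈ -54.1 km, y ≈ 5.7 km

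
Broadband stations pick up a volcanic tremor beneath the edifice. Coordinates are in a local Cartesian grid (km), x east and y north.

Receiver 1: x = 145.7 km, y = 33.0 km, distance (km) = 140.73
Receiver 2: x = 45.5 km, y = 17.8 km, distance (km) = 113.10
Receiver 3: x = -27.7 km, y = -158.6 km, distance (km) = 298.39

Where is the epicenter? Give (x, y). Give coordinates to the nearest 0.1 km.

Circle about each station: (x − 145.7)² + (y − 33.0)² = 140.73²; (x − 45.5)² + (y − 17.8)² = 113.10²; (x + 27.7)² + (y + 158.6)² = 298.39².
Subtracting the Receiver 1 equation from the Receiver 2 and Receiver 3 equations removes the quadratic terms:
-200.4 x − 30.4 y = -12917.08
-346.8 x − 383.2 y = -65627.90
Solving the 2×2 system: x ≈ 44.6, y ≈ 130.9 km.

x ≈ 44.6 km, y ≈ 130.9 km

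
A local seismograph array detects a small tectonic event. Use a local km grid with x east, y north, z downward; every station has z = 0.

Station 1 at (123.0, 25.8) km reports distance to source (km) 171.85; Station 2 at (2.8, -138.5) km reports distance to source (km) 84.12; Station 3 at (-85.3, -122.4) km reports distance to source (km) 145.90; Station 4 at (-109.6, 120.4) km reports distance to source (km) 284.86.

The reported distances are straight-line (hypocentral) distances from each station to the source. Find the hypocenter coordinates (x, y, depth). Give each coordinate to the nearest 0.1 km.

(43.1, -110.2, 68.2)

Each station gives a sphere (x−x_i)² + (y−y_i)² + z² = d_i² (stations at z=0).
Subtracting the Station 1 sphere from Station 2 and Station 3: z² cancels, leaving linear equations in x and y:
-240.4 x − 328.6 y = 25851.70
-416.6 x − 296.4 y = 14708.82
Solving: x ≈ 43.100, y ≈ -110.204 km (keep extra digits for the depth step; rounded: 43.1, -110.2).
Then from the Station 1 sphere: z² = 171.85² − (x − 123.0)² − (y − 25.8)² with x = 43.100, y = -110.204, so z ≈ 68.201 ≈ 68.2 km.
Check against Station 4 (with the unrounded solution): distance 284.86 ≈ 284.86 km. ✓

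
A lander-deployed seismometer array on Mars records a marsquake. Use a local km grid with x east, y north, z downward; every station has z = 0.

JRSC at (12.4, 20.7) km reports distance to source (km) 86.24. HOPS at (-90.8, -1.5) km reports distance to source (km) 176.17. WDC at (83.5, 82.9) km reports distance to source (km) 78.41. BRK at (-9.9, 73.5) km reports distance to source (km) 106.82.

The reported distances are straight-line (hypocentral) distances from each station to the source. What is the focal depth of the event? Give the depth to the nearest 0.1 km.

Each station gives a sphere (x−x_i)² + (y−y_i)² + z² = d_i² (stations at z=0).
Subtracting the JRSC sphere from HOPS and WDC: z² cancels, leaving linear equations in x and y:
-206.4 x − 44.4 y = -15933.89
142.2 x + 124.4 y = 14551.62
Solving: x ≈ 69.004, y ≈ 38.097 km (keep extra digits for the depth step; rounded: 69.0, 38.1).
Then from the JRSC sphere: z² = 86.24² − (x − 12.4)² − (y − 20.7)² with x = 69.004, y = 38.097, so z ≈ 62.695 ≈ 62.7 km.

z ≈ 62.7 km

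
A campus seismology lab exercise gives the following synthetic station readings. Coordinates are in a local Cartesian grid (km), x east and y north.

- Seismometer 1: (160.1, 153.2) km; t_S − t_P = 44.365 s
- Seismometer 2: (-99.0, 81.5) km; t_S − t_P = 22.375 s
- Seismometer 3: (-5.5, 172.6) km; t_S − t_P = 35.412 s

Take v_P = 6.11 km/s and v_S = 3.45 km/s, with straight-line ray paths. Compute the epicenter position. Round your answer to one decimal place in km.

Distance from S−P lag: d = Δt · v_P v_S / (v_P − v_S) = Δt · (6.11·3.45)/(6.11−3.45) ≈ 7.9246·Δt.
So d_Seismometer 1 = 351.58, d_Seismometer 2 = 177.31, d_Seismometer 3 = 280.63 km.
Circle about each station: (x − 160.1)² + (y − 153.2)² = 351.58²; (x + 99.0)² + (y − 81.5)² = 177.31²; (x + 5.5)² + (y − 172.6)² = 280.63².
Subtracting pairs of circle equations eliminates x²+y² and gives linear equations (the radical axes):
-518.2 x − 143.4 y = 59510.66
-331.2 x + 38.8 y = 25574.06
Solving the 2×2 system: x ≈ -88.4, y ≈ -95.5 km.
Check against Seismometer 1 (with the unrounded x, y): √((x − 160.1)²+(y − 153.2)²) = 351.60 ≈ 351.58 km. ✓

x ≈ -88.4 km, y ≈ -95.5 km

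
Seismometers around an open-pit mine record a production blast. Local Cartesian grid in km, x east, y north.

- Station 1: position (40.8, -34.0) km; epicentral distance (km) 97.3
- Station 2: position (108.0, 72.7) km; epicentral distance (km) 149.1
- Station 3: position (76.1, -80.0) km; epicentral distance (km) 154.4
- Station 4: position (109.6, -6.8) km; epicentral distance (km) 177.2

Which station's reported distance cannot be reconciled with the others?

Solve using three stations at a time. Using Station 1, Station 2, Station 3 (subtract circle equations pairwise → linear system) gives (x, y) ≈ (-34.3, 28.0).
Distances from that point to each station vs reported:
  Station 1: calculated 97.4 vs reported 97.3 → residual 0.1 km
  Station 2: calculated 149.2 vs reported 149.1 → residual 0.1 km
  Station 3: calculated 154.5 vs reported 154.4 → residual 0.1 km
  Station 4: calculated 148.1 vs reported 177.2 → residual 29.1 km
Station 1, Station 2, Station 3 are mutually consistent (residuals ≈ 0); Station 4 is off by 29.1 km.

Station 4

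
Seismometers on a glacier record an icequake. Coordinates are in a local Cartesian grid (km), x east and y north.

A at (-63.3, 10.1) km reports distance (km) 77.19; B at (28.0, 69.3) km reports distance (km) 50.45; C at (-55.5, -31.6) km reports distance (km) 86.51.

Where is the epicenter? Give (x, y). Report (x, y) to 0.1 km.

Circle about each station: (x + 63.3)² + (y − 10.1)² = 77.19²; (x − 28.0)² + (y − 69.3)² = 50.45²; (x + 55.5)² + (y + 31.6)² = 86.51².
Subtracting the A equation from the B and C equations removes the quadratic terms:
182.6 x + 118.4 y = 4890.68
15.6 x − 83.4 y = -1555.77
Solving the 2×2 system: x ≈ 13.1, y ≈ 21.1 km.
Check against A (with the unrounded x, y): √((x + 63.3)²+(y − 10.1)²) = 77.19 ≈ 77.19 km. ✓

13.1 km east, 21.1 km north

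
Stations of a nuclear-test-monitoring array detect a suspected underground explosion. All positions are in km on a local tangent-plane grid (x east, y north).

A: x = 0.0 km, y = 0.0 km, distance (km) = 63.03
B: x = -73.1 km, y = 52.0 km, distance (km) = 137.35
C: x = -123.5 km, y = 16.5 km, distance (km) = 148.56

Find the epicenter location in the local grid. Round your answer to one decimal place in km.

Circle about each station: x² + y² = 63.03²; (x + 73.1)² + (y − 52.0)² = 137.35²; (x + 123.5)² + (y − 16.5)² = 148.56².
Subtracting pairs of circle equations eliminates x²+y² and gives linear equations (the radical axes):
-146.2 x + 104.0 y = -6844.63
-247.0 x + 33.0 y = -2572.79
Solving the 2×2 system: x ≈ 2.0, y ≈ -63.0 km.

x ≈ 2.0 km, y ≈ -63.0 km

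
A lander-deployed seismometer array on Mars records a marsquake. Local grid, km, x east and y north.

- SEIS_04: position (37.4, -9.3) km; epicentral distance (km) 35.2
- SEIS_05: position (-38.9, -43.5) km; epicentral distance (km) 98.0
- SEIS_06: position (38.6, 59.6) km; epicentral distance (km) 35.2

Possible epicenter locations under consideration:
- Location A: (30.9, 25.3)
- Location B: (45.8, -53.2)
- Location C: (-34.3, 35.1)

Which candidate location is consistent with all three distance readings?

Location A

For each candidate, compare |candidate − station| to the reported distance:
Location A: residuals SEIS_04 0.0, SEIS_05 0.0, SEIS_06 0.0 → max 0.0 km
Location B: residuals SEIS_04 9.5, SEIS_05 12.7, SEIS_06 77.8 → max 77.8 km
Location C: residuals SEIS_04 49.1, SEIS_05 19.3, SEIS_06 41.7 → max 49.1 km
Only Location A has all residuals ≈ 0.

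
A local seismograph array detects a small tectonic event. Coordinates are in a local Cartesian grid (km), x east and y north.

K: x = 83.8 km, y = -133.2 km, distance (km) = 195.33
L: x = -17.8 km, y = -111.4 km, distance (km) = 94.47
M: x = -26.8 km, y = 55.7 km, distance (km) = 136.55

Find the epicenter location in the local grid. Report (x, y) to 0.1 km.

Circle about each station: (x − 83.8)² + (y + 133.2)² = 195.33²; (x + 17.8)² + (y + 111.4)² = 94.47²; (x + 26.8)² + (y − 55.7)² = 136.55².
Subtracting the K equation from the L and M equations removes the quadratic terms:
-203.2 x + 43.6 y = 17191.35
-221.2 x + 377.8 y = -1436.04
Solving the 2×2 system: x ≈ -97.7, y ≈ -61.0 km.
Check against K (with the unrounded x, y): √((x − 83.8)²+(y + 133.2)²) = 195.33 ≈ 195.33 km. ✓

(-97.7, -61.0)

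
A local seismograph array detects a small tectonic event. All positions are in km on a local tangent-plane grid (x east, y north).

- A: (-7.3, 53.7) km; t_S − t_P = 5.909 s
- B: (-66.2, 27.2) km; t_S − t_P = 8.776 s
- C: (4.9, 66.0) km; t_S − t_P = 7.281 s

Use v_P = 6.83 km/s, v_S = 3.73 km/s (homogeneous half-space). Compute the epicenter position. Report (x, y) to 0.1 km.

x ≈ 2.8 km, y ≈ 6.2 km

Distance from S−P lag: d = Δt · v_P v_S / (v_P − v_S) = Δt · (6.83·3.73)/(6.83−3.73) ≈ 8.2180·Δt.
So d_A = 48.56, d_B = 72.12, d_C = 59.84 km.
Circle about each station: (x + 7.3)² + (y − 53.7)² = 48.56²; (x + 66.2)² + (y − 27.2)² = 72.12²; (x − 4.9)² + (y − 66.0)² = 59.84².
Subtracting pairs of circle equations eliminates x²+y² and gives linear equations (the radical axes):
-117.8 x − 53.0 y = -657.92
24.4 x + 24.6 y = 220.28
Solving the 2×2 system: x ≈ 2.8, y ≈ 6.2 km.
Check against A (with the unrounded x, y): √((x + 7.3)²+(y − 53.7)²) = 48.60 ≈ 48.56 km. ✓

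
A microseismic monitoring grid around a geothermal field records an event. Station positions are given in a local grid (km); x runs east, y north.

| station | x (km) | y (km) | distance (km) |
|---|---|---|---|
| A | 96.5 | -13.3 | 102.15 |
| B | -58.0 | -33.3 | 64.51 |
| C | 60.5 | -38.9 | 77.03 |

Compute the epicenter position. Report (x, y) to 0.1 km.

Circle about each station: (x − 96.5)² + (y + 13.3)² = 102.15²; (x + 58.0)² + (y + 33.3)² = 64.51²; (x − 60.5)² + (y + 38.9)² = 77.03².
Subtracting the A equation from the B and C equations removes the quadratic terms:
-309.0 x − 40.0 y = 1256.83
-72.0 x − 51.2 y = 185.32
Solving the 2×2 system: x ≈ -4.4, y ≈ 2.6 km.

x ≈ -4.4 km, y ≈ 2.6 km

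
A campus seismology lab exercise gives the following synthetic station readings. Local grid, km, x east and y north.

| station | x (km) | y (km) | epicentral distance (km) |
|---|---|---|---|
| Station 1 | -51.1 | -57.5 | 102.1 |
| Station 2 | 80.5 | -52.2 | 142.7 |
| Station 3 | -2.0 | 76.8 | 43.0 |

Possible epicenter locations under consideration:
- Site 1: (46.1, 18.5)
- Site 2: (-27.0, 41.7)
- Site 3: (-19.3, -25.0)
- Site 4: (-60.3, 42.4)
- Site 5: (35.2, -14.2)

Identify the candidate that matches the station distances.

For each candidate, compare |candidate − station| to the reported distance:
Site 1: residuals Station 1 21.3, Station 2 64.1, Station 3 32.6 → max 64.1 km
Site 2: residuals Station 1 0.0, Station 2 0.0, Station 3 0.1 → max 0.1 km
Site 3: residuals Station 1 56.6, Station 2 39.3, Station 3 60.3 → max 60.3 km
Site 4: residuals Station 1 1.8, Station 2 26.9, Station 3 24.7 → max 26.9 km
Site 5: residuals Station 1 5.5, Station 2 83.6, Station 3 55.3 → max 83.6 km
Only Site 2 has all residuals ≈ 0.

Site 2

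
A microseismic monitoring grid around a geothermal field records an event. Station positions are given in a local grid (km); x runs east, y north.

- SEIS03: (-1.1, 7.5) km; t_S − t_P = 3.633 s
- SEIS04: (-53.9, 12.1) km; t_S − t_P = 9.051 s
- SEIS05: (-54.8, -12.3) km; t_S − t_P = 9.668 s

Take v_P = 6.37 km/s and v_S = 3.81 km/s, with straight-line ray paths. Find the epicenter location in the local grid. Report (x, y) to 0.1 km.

Distance from S−P lag: d = Δt · v_P v_S / (v_P − v_S) = Δt · (6.37·3.81)/(6.37−3.81) ≈ 9.4804·Δt.
So d_SEIS03 = 34.44, d_SEIS04 = 85.81, d_SEIS05 = 91.66 km.
Circle about each station: (x + 1.1)² + (y − 7.5)² = 34.44²; (x + 53.9)² + (y − 12.1)² = 85.81²; (x + 54.8)² + (y + 12.3)² = 91.66².
Subtracting pairs of circle equations eliminates x²+y² and gives linear equations (the radical axes):
-105.6 x + 9.2 y = -3183.08
-107.4 x − 39.6 y = -4118.57
Solving the 2×2 system: x ≈ 31.7, y ≈ 18.0 km.

(31.7, 18.0)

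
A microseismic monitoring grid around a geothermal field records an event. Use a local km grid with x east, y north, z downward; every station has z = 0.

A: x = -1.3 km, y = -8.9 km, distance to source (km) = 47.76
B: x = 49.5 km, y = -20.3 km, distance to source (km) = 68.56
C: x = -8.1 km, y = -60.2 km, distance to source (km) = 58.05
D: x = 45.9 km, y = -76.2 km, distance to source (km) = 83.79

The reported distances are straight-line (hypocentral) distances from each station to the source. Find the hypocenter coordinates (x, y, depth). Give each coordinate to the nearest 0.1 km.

(-1.9, -24.3, 45.2)

Each station gives a sphere (x−x_i)² + (y−y_i)² + z² = d_i² (stations at z=0).
Subtracting the A sphere from B and C: z² cancels, leaving linear equations in x and y:
101.6 x − 22.8 y = 361.98
-13.6 x − 102.6 y = 2519.97
Solving: x ≈ -1.893, y ≈ -24.310 km (keep extra digits for the depth step; rounded: -1.9, -24.3).
Then from the A sphere: z² = 47.76² − (x + 1.3)² − (y + 8.9)² with x = -1.893, y = -24.310, so z ≈ 45.202 ≈ 45.2 km.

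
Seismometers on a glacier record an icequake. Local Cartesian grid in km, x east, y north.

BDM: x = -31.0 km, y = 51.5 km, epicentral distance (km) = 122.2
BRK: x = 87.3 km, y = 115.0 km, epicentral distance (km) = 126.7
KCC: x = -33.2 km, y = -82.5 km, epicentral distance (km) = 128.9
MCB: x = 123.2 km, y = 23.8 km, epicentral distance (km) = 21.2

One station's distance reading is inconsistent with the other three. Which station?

MCB

Solve using three stations at a time. Using BDM, BRK, KCC (subtract circle equations pairwise → linear system) gives (x, y) ≈ (74.0, -11.0).
Distances from that point to each station vs reported:
  BDM: calculated 122.2 vs reported 122.2 → residual 0.0 km
  BRK: calculated 126.7 vs reported 126.7 → residual 0.0 km
  KCC: calculated 128.9 vs reported 128.9 → residual 0.0 km
  MCB: calculated 60.3 vs reported 21.2 → residual 39.1 km
BDM, BRK, KCC are mutually consistent (residuals ≈ 0); MCB is off by 39.1 km.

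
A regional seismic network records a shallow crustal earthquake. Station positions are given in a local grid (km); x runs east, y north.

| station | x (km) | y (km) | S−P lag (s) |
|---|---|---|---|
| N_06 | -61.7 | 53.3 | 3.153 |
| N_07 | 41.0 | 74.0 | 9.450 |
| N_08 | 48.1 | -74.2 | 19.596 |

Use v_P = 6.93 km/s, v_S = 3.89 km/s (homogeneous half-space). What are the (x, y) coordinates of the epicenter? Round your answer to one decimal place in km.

x ≈ -42.8 km, y ≈ 73.9 km

Distance from S−P lag: d = Δt · v_P v_S / (v_P − v_S) = Δt · (6.93·3.89)/(6.93−3.89) ≈ 8.8677·Δt.
So d_N_06 = 27.96, d_N_07 = 83.80, d_N_08 = 173.77 km.
Circle about each station: (x + 61.7)² + (y − 53.3)² = 27.96²; (x − 41.0)² + (y − 74.0)² = 83.80²; (x − 48.1)² + (y + 74.2)² = 173.77².
Subtracting pairs of circle equations eliminates x²+y² and gives linear equations (the radical axes):
205.4 x + 41.4 y = -5731.46
219.6 x − 255.0 y = -28242.78
Solving the 2×2 system: x ≈ -42.8, y ≈ 73.9 km.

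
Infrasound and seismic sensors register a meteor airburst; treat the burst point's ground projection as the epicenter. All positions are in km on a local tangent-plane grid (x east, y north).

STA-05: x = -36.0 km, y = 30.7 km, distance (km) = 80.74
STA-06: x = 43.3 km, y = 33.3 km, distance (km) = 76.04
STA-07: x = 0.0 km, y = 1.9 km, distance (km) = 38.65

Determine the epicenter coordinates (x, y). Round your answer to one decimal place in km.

Circle about each station: (x + 36.0)² + (y − 30.7)² = 80.74²; (x − 43.3)² + (y − 33.3)² = 76.04²; x² + (y − 1.9)² = 38.65².
Subtracting pairs of circle equations eliminates x²+y² and gives linear equations (the radical axes):
158.6 x + 5.2 y = 1482.16
72.0 x − 57.6 y = 2790.25
Solving the 2×2 system: x ≈ 10.5, y ≈ -35.3 km.

(10.5, -35.3)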